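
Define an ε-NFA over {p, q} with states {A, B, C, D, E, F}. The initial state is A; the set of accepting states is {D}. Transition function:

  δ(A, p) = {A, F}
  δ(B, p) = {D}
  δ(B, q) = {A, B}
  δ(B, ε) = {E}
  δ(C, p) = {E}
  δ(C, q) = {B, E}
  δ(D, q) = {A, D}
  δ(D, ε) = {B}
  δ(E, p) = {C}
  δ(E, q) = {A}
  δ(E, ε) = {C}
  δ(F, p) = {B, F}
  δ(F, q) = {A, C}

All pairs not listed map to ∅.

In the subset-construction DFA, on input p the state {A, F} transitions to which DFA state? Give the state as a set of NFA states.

δ(A,p) = {A, F}; δ(F,p) = {B, F}.
Union: {A, B, F}.
ε-closure gives {A, B, C, E, F}.

{A, B, C, E, F}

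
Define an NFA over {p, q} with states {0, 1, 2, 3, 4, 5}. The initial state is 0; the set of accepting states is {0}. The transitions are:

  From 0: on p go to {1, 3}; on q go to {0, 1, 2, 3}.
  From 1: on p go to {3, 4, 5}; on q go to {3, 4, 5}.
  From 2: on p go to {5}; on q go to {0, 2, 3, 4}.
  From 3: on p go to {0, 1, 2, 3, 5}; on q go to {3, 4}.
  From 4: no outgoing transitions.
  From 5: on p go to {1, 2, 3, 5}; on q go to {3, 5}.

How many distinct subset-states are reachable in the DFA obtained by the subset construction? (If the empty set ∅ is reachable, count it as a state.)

6

Start state of the DFA: {0}.
{0} --p--> {1, 3}  [new]
{0} --q--> {0, 1, 2, 3}  [new]
{1, 3} --p--> {0, 1, 2, 3, 4, 5}  [new]
{1, 3} --q--> {3, 4, 5}  [new]
{0, 1, 2, 3} --p--> {0, 1, 2, 3, 4, 5}  [seen]
{0, 1, 2, 3} --q--> {0, 1, 2, 3, 4, 5}  [seen]
{0, 1, 2, 3, 4, 5} --p--> {0, 1, 2, 3, 4, 5}  [seen]
{0, 1, 2, 3, 4, 5} --q--> {0, 1, 2, 3, 4, 5}  [seen]
{3, 4, 5} --p--> {0, 1, 2, 3, 5}  [new]
{3, 4, 5} --q--> {3, 4, 5}  [seen]
{0, 1, 2, 3, 5} --p--> {0, 1, 2, 3, 4, 5}  [seen]
{0, 1, 2, 3, 5} --q--> {0, 1, 2, 3, 4, 5}  [seen]
Reachable DFA states: {0}, {1, 3}, {0, 1, 2, 3}, {0, 1, 2, 3, 4, 5}, {3, 4, 5}, {0, 1, 2, 3, 5}.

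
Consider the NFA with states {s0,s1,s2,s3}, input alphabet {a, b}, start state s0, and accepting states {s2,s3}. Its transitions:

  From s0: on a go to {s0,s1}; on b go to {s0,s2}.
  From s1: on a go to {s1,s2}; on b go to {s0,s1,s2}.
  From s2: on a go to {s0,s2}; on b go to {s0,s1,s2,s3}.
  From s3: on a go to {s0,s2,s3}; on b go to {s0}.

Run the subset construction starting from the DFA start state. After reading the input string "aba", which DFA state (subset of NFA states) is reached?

Start: {s0}.
δ(s0,a) = {s0,s1}.
Union: {s0,s1}.
After a: {s0,s1}.
δ(s0,b) = {s0,s2}; δ(s1,b) = {s0,s1,s2}.
Union: {s0,s1,s2}.
After b: {s0,s1,s2}.
δ(s0,a) = {s0,s1}; δ(s1,a) = {s1,s2}; δ(s2,a) = {s0,s2}.
Union: {s0,s1,s2}.
After a: {s0,s1,s2}.

{s0,s1,s2}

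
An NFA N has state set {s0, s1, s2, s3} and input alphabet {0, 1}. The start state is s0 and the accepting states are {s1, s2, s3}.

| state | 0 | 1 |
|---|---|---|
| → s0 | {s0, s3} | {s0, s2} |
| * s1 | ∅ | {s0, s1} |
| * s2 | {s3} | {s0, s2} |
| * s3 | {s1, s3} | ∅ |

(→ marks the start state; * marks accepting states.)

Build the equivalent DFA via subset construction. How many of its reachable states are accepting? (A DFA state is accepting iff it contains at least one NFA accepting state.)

Start state of the DFA: {s0}.
{s0} --0--> {s0, s3}  [new]
{s0} --1--> {s0, s2}  [new]
{s0, s3} --0--> {s0, s1, s3}  [new]
{s0, s3} --1--> {s0, s2}  [seen]
{s0, s2} --0--> {s0, s3}  [seen]
{s0, s2} --1--> {s0, s2}  [seen]
{s0, s1, s3} --0--> {s0, s1, s3}  [seen]
{s0, s1, s3} --1--> {s0, s1, s2}  [new]
{s0, s1, s2} --0--> {s0, s3}  [seen]
{s0, s1, s2} --1--> {s0, s1, s2}  [seen]
Reachable DFA states: {s0}, {s0, s3}, {s0, s2}, {s0, s1, s3}, {s0, s1, s2}.
Accepting DFA states (contain an NFA accepting state): {s0, s3}, {s0, s2}, {s0, s1, s3}, {s0, s1, s2}.

4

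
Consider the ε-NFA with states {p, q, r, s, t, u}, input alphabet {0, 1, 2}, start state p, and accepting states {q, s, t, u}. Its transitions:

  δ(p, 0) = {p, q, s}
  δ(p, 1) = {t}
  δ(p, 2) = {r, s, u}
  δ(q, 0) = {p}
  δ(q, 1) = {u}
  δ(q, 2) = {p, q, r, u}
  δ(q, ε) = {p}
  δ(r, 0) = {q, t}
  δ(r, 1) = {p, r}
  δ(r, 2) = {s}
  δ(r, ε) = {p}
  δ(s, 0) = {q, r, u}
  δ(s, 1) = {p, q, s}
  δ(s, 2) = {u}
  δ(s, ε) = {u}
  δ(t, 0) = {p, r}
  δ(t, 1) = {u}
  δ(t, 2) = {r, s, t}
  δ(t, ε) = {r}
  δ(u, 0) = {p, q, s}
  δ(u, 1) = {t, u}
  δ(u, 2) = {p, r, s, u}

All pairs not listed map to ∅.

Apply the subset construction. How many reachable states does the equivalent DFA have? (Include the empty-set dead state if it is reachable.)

8

Start state of the DFA: {p} (ε-closure of the NFA start).
{p} --0--> {p, q, s, u}  [new]
{p} --1--> {p, r, t}  [new]
{p} --2--> {p, r, s, u}  [new]
{p, q, s, u} --0--> {p, q, r, s, u}  [new]
{p, q, s, u} --1--> {p, q, r, s, t, u}  [new]
{p, q, s, u} --2--> {p, q, r, s, u}  [seen]
{p, r, t} --0--> {p, q, r, s, t, u}  [seen]
{p, r, t} --1--> {p, r, t, u}  [new]
{p, r, t} --2--> {p, r, s, t, u}  [new]
{p, r, s, u} --0--> {p, q, r, s, t, u}  [seen]
{p, r, s, u} --1--> {p, q, r, s, t, u}  [seen]
{p, r, s, u} --2--> {p, r, s, u}  [seen]
{p, q, r, s, u} --0--> {p, q, r, s, t, u}  [seen]
{p, q, r, s, u} --1--> {p, q, r, s, t, u}  [seen]
{p, q, r, s, u} --2--> {p, q, r, s, u}  [seen]
{p, q, r, s, t, u} --0--> {p, q, r, s, t, u}  [seen]
{p, q, r, s, t, u} --1--> {p, q, r, s, t, u}  [seen]
{p, q, r, s, t, u} --2--> {p, q, r, s, t, u}  [seen]
{p, r, t, u} --0--> {p, q, r, s, t, u}  [seen]
{p, r, t, u} --1--> {p, r, t, u}  [seen]
{p, r, t, u} --2--> {p, r, s, t, u}  [seen]
{p, r, s, t, u} --0--> {p, q, r, s, t, u}  [seen]
{p, r, s, t, u} --1--> {p, q, r, s, t, u}  [seen]
{p, r, s, t, u} --2--> {p, r, s, t, u}  [seen]
Reachable DFA states: {p}, {p, q, s, u}, {p, r, t}, {p, r, s, u}, {p, q, r, s, u}, {p, q, r, s, t, u}, {p, r, t, u}, {p, r, s, t, u}.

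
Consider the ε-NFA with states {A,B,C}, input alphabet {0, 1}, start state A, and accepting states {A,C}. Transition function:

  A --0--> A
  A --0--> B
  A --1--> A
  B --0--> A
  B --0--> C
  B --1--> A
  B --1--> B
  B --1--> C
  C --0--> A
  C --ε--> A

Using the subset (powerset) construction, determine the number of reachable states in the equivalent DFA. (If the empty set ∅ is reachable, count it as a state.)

Start state of the DFA: {A} (ε-closure of the NFA start).
{A} --0--> {A,B}  [new]
{A} --1--> {A}  [seen]
{A,B} --0--> {A,B,C}  [new]
{A,B} --1--> {A,B,C}  [seen]
{A,B,C} --0--> {A,B,C}  [seen]
{A,B,C} --1--> {A,B,C}  [seen]
Reachable DFA states: {A}, {A,B}, {A,B,C}.

3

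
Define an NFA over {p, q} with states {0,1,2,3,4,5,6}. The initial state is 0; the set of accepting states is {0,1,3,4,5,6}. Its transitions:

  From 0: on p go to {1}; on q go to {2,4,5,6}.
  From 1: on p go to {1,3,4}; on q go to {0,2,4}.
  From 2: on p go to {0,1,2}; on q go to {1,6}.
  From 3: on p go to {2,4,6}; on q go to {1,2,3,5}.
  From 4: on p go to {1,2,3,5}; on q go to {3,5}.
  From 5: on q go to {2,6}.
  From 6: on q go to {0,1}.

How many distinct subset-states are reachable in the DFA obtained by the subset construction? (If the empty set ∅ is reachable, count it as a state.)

Start state of the DFA: {0}.
{0} --p--> {1}  [new]
{0} --q--> {2,4,5,6}  [new]
{1} --p--> {1,3,4}  [new]
{1} --q--> {0,2,4}  [new]
{2,4,5,6} --p--> {0,1,2,3,5}  [new]
{2,4,5,6} --q--> {0,1,2,3,5,6}  [new]
{1,3,4} --p--> {1,2,3,4,5,6}  [new]
{1,3,4} --q--> {0,1,2,3,4,5}  [new]
{0,2,4} --p--> {0,1,2,3,5}  [seen]
{0,2,4} --q--> {1,2,3,4,5,6}  [seen]
{0,1,2,3,5} --p--> {0,1,2,3,4,6}  [new]
{0,1,2,3,5} --q--> {0,1,2,3,4,5,6}  [new]
{0,1,2,3,5,6} --p--> {0,1,2,3,4,6}  [seen]
{0,1,2,3,5,6} --q--> {0,1,2,3,4,5,6}  [seen]
{1,2,3,4,5,6} --p--> {0,1,2,3,4,5,6}  [seen]
{1,2,3,4,5,6} --q--> {0,1,2,3,4,5,6}  [seen]
{0,1,2,3,4,5} --p--> {0,1,2,3,4,5,6}  [seen]
{0,1,2,3,4,5} --q--> {0,1,2,3,4,5,6}  [seen]
{0,1,2,3,4,6} --p--> {0,1,2,3,4,5,6}  [seen]
{0,1,2,3,4,6} --q--> {0,1,2,3,4,5,6}  [seen]
{0,1,2,3,4,5,6} --p--> {0,1,2,3,4,5,6}  [seen]
{0,1,2,3,4,5,6} --q--> {0,1,2,3,4,5,6}  [seen]
Reachable DFA states: {0}, {1}, {2,4,5,6}, {1,3,4}, {0,2,4}, {0,1,2,3,5}, {0,1,2,3,5,6}, {1,2,3,4,5,6}, {0,1,2,3,4,5}, {0,1,2,3,4,6}, {0,1,2,3,4,5,6}.

11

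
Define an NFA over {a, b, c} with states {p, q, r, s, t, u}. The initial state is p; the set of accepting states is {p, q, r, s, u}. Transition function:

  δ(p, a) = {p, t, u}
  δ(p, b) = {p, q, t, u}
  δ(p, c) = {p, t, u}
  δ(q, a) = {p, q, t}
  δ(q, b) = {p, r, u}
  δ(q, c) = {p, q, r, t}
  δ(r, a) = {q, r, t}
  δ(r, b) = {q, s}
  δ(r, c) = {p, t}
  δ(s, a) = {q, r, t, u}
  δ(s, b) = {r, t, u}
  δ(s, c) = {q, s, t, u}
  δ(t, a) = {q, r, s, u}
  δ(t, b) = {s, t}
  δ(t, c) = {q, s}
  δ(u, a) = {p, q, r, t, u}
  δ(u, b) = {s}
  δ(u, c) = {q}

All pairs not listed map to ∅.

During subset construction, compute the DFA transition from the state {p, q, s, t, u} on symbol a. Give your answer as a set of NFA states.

δ(p,a) = {p, t, u}; δ(q,a) = {p, q, t}; δ(s,a) = {q, r, t, u}; δ(t,a) = {q, r, s, u}; δ(u,a) = {p, q, r, t, u}.
Union: {p, q, r, s, t, u}.

{p, q, r, s, t, u}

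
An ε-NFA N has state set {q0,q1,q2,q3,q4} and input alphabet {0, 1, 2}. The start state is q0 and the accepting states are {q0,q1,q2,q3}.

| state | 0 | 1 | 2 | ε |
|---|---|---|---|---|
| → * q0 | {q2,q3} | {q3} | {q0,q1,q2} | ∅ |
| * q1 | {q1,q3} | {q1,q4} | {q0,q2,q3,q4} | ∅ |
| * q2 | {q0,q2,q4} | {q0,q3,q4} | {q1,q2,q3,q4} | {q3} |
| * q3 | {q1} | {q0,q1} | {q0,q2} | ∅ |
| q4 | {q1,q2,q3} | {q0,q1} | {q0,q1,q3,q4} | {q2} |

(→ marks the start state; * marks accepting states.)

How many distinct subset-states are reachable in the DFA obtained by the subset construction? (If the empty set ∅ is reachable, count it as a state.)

12

Start state of the DFA: {q0} (ε-closure of the NFA start).
{q0} --0--> {q2,q3}  [new]
{q0} --1--> {q3}  [new]
{q0} --2--> {q0,q1,q2,q3}  [new]
{q2,q3} --0--> {q0,q1,q2,q3,q4}  [new]
{q2,q3} --1--> {q0,q1,q2,q3,q4}  [seen]
{q2,q3} --2--> {q0,q1,q2,q3,q4}  [seen]
{q3} --0--> {q1}  [new]
{q3} --1--> {q0,q1}  [new]
{q3} --2--> {q0,q2,q3}  [new]
{q0,q1,q2,q3} --0--> {q0,q1,q2,q3,q4}  [seen]
{q0,q1,q2,q3} --1--> {q0,q1,q2,q3,q4}  [seen]
{q0,q1,q2,q3} --2--> {q0,q1,q2,q3,q4}  [seen]
{q0,q1,q2,q3,q4} --0--> {q0,q1,q2,q3,q4}  [seen]
{q0,q1,q2,q3,q4} --1--> {q0,q1,q2,q3,q4}  [seen]
{q0,q1,q2,q3,q4} --2--> {q0,q1,q2,q3,q4}  [seen]
{q1} --0--> {q1,q3}  [new]
{q1} --1--> {q1,q2,q3,q4}  [new]
{q1} --2--> {q0,q2,q3,q4}  [new]
{q0,q1} --0--> {q1,q2,q3}  [new]
{q0,q1} --1--> {q1,q2,q3,q4}  [seen]
{q0,q1} --2--> {q0,q1,q2,q3,q4}  [seen]
{q0,q2,q3} --0--> {q0,q1,q2,q3,q4}  [seen]
{q0,q2,q3} --1--> {q0,q1,q2,q3,q4}  [seen]
{q0,q2,q3} --2--> {q0,q1,q2,q3,q4}  [seen]
{q1,q3} --0--> {q1,q3}  [seen]
{q1,q3} --1--> {q0,q1,q2,q3,q4}  [seen]
{q1,q3} --2--> {q0,q2,q3,q4}  [seen]
{q1,q2,q3,q4} --0--> {q0,q1,q2,q3,q4}  [seen]
{q1,q2,q3,q4} --1--> {q0,q1,q2,q3,q4}  [seen]
{q1,q2,q3,q4} --2--> {q0,q1,q2,q3,q4}  [seen]
{q0,q2,q3,q4} --0--> {q0,q1,q2,q3,q4}  [seen]
{q0,q2,q3,q4} --1--> {q0,q1,q2,q3,q4}  [seen]
{q0,q2,q3,q4} --2--> {q0,q1,q2,q3,q4}  [seen]
{q1,q2,q3} --0--> {q0,q1,q2,q3,q4}  [seen]
{q1,q2,q3} --1--> {q0,q1,q2,q3,q4}  [seen]
{q1,q2,q3} --2--> {q0,q1,q2,q3,q4}  [seen]
Reachable DFA states: {q0}, {q2,q3}, {q3}, {q0,q1,q2,q3}, {q0,q1,q2,q3,q4}, {q1}, {q0,q1}, {q0,q2,q3}, {q1,q3}, {q1,q2,q3,q4}, {q0,q2,q3,q4}, {q1,q2,q3}.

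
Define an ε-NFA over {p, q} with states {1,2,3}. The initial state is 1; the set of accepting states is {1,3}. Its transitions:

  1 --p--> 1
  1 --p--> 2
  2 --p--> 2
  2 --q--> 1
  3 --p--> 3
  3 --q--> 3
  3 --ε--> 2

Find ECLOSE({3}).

{2,3}

Begin with {3}.
3 →ε {2}; add 2.
ε-closure = {2,3}.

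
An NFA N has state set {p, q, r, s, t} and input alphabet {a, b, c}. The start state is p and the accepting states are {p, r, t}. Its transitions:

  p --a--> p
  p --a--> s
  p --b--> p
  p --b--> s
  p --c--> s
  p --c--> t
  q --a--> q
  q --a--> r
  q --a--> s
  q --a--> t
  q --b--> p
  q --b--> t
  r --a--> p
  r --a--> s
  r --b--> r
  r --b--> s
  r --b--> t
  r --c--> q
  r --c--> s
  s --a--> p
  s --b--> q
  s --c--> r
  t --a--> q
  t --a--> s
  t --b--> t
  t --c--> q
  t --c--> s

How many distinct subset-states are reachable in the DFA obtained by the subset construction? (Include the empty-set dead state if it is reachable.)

16

Start state of the DFA: {p}.
{p} --a--> {p, s}  [new]
{p} --b--> {p, s}  [seen]
{p} --c--> {s, t}  [new]
{p, s} --a--> {p, s}  [seen]
{p, s} --b--> {p, q, s}  [new]
{p, s} --c--> {r, s, t}  [new]
{s, t} --a--> {p, q, s}  [seen]
{s, t} --b--> {q, t}  [new]
{s, t} --c--> {q, r, s}  [new]
{p, q, s} --a--> {p, q, r, s, t}  [new]
{p, q, s} --b--> {p, q, s, t}  [new]
{p, q, s} --c--> {r, s, t}  [seen]
{r, s, t} --a--> {p, q, s}  [seen]
{r, s, t} --b--> {q, r, s, t}  [new]
{r, s, t} --c--> {q, r, s}  [seen]
{q, t} --a--> {q, r, s, t}  [seen]
{q, t} --b--> {p, t}  [new]
{q, t} --c--> {q, s}  [new]
{q, r, s} --a--> {p, q, r, s, t}  [seen]
{q, r, s} --b--> {p, q, r, s, t}  [seen]
{q, r, s} --c--> {q, r, s}  [seen]
{p, q, r, s, t} --a--> {p, q, r, s, t}  [seen]
{p, q, r, s, t} --b--> {p, q, r, s, t}  [seen]
{p, q, r, s, t} --c--> {q, r, s, t}  [seen]
{p, q, s, t} --a--> {p, q, r, s, t}  [seen]
{p, q, s, t} --b--> {p, q, s, t}  [seen]
{p, q, s, t} --c--> {q, r, s, t}  [seen]
{q, r, s, t} --a--> {p, q, r, s, t}  [seen]
{q, r, s, t} --b--> {p, q, r, s, t}  [seen]
{q, r, s, t} --c--> {q, r, s}  [seen]
{p, t} --a--> {p, q, s}  [seen]
{p, t} --b--> {p, s, t}  [new]
{p, t} --c--> {q, s, t}  [new]
{q, s} --a--> {p, q, r, s, t}  [seen]
{q, s} --b--> {p, q, t}  [new]
{q, s} --c--> {r}  [new]
{p, s, t} --a--> {p, q, s}  [seen]
{p, s, t} --b--> {p, q, s, t}  [seen]
{p, s, t} --c--> {q, r, s, t}  [seen]
{q, s, t} --a--> {p, q, r, s, t}  [seen]
{q, s, t} --b--> {p, q, t}  [seen]
{q, s, t} --c--> {q, r, s}  [seen]
{p, q, t} --a--> {p, q, r, s, t}  [seen]
{p, q, t} --b--> {p, s, t}  [seen]
{p, q, t} --c--> {q, s, t}  [seen]
{r} --a--> {p, s}  [seen]
{r} --b--> {r, s, t}  [seen]
{r} --c--> {q, s}  [seen]
Reachable DFA states: {p}, {p, s}, {s, t}, {p, q, s}, {r, s, t}, {q, t}, {q, r, s}, {p, q, r, s, t}, {p, q, s, t}, {q, r, s, t}, {p, t}, {q, s}, {p, s, t}, {q, s, t}, {p, q, t}, {r}.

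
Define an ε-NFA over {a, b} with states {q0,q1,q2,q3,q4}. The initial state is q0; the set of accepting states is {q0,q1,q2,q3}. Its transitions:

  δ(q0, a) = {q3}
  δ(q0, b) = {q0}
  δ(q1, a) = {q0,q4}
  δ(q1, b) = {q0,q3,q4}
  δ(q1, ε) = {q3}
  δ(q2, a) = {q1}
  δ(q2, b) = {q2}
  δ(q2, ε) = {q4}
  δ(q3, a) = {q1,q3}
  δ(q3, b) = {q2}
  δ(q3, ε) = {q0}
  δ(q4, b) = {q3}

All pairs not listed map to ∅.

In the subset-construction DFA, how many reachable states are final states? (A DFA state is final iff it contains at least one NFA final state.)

Start state of the DFA: {q0} (ε-closure of the NFA start).
{q0} --a--> {q0,q3}  [new]
{q0} --b--> {q0}  [seen]
{q0,q3} --a--> {q0,q1,q3}  [new]
{q0,q3} --b--> {q0,q2,q4}  [new]
{q0,q1,q3} --a--> {q0,q1,q3,q4}  [new]
{q0,q1,q3} --b--> {q0,q2,q3,q4}  [new]
{q0,q2,q4} --a--> {q0,q1,q3}  [seen]
{q0,q2,q4} --b--> {q0,q2,q3,q4}  [seen]
{q0,q1,q3,q4} --a--> {q0,q1,q3,q4}  [seen]
{q0,q1,q3,q4} --b--> {q0,q2,q3,q4}  [seen]
{q0,q2,q3,q4} --a--> {q0,q1,q3}  [seen]
{q0,q2,q3,q4} --b--> {q0,q2,q3,q4}  [seen]
Reachable DFA states: {q0}, {q0,q3}, {q0,q1,q3}, {q0,q2,q4}, {q0,q1,q3,q4}, {q0,q2,q3,q4}.
Accepting DFA states (contain an NFA accepting state): {q0}, {q0,q3}, {q0,q1,q3}, {q0,q2,q4}, {q0,q1,q3,q4}, {q0,q2,q3,q4}.

6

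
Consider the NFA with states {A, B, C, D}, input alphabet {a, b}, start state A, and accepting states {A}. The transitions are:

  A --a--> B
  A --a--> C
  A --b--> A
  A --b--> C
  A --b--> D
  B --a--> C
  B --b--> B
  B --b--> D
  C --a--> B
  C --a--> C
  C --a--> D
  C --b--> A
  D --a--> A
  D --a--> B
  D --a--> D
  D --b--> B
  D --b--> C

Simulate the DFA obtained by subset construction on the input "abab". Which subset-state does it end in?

Start: {A}.
δ(A,a) = {B, C}.
Union: {B, C}.
After a: {B, C}.
δ(B,b) = {B, D}; δ(C,b) = {A}.
Union: {A, B, D}.
After b: {A, B, D}.
δ(A,a) = {B, C}; δ(B,a) = {C}; δ(D,a) = {A, B, D}.
Union: {A, B, C, D}.
After a: {A, B, C, D}.
δ(A,b) = {A, C, D}; δ(B,b) = {B, D}; δ(C,b) = {A}; δ(D,b) = {B, C}.
Union: {A, B, C, D}.
After b: {A, B, C, D}.

{A, B, C, D}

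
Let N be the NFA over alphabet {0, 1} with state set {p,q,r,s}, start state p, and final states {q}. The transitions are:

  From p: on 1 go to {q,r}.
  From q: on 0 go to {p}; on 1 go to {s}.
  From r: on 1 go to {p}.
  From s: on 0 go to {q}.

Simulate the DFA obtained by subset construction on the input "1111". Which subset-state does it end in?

{p,s}

Start: {p}.
δ(p,1) = {q,r}.
Union: {q,r}.
After 1: {q,r}.
δ(q,1) = {s}; δ(r,1) = {p}.
Union: {p,s}.
After 1: {p,s}.
δ(p,1) = {q,r}; δ(s,1) = ∅.
Union: {q,r}.
After 1: {q,r}.
δ(q,1) = {s}; δ(r,1) = {p}.
Union: {p,s}.
After 1: {p,s}.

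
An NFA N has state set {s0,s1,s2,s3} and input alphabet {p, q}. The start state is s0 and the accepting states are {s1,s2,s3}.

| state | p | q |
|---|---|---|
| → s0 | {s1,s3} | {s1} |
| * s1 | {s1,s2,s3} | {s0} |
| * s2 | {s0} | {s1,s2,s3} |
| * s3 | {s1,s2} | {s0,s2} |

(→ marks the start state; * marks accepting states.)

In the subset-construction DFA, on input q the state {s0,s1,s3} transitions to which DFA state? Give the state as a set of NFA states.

δ(s0,q) = {s1}; δ(s1,q) = {s0}; δ(s3,q) = {s0,s2}.
Union: {s0,s1,s2}.

{s0,s1,s2}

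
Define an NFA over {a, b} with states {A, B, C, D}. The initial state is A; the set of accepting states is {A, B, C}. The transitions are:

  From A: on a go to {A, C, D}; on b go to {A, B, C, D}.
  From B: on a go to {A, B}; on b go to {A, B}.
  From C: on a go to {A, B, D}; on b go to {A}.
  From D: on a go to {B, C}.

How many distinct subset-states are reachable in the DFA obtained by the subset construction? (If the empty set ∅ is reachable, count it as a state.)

3

Start state of the DFA: {A}.
{A} --a--> {A, C, D}  [new]
{A} --b--> {A, B, C, D}  [new]
{A, C, D} --a--> {A, B, C, D}  [seen]
{A, C, D} --b--> {A, B, C, D}  [seen]
{A, B, C, D} --a--> {A, B, C, D}  [seen]
{A, B, C, D} --b--> {A, B, C, D}  [seen]
Reachable DFA states: {A}, {A, C, D}, {A, B, C, D}.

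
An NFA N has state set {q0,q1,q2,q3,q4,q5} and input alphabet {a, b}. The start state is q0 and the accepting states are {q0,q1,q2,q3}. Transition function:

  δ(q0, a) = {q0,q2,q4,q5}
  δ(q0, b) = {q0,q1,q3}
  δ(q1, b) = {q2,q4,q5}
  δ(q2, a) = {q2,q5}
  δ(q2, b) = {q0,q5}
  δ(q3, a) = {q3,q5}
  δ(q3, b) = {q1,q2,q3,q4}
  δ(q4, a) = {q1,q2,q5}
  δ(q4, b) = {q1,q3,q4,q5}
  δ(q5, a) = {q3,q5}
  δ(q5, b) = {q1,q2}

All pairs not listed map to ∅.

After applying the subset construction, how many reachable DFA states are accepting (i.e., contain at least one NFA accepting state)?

5

Start state of the DFA: {q0}.
{q0} --a--> {q0,q2,q4,q5}  [new]
{q0} --b--> {q0,q1,q3}  [new]
{q0,q2,q4,q5} --a--> {q0,q1,q2,q3,q4,q5}  [new]
{q0,q2,q4,q5} --b--> {q0,q1,q2,q3,q4,q5}  [seen]
{q0,q1,q3} --a--> {q0,q2,q3,q4,q5}  [new]
{q0,q1,q3} --b--> {q0,q1,q2,q3,q4,q5}  [seen]
{q0,q1,q2,q3,q4,q5} --a--> {q0,q1,q2,q3,q4,q5}  [seen]
{q0,q1,q2,q3,q4,q5} --b--> {q0,q1,q2,q3,q4,q5}  [seen]
{q0,q2,q3,q4,q5} --a--> {q0,q1,q2,q3,q4,q5}  [seen]
{q0,q2,q3,q4,q5} --b--> {q0,q1,q2,q3,q4,q5}  [seen]
Reachable DFA states: {q0}, {q0,q2,q4,q5}, {q0,q1,q3}, {q0,q1,q2,q3,q4,q5}, {q0,q2,q3,q4,q5}.
Accepting DFA states (contain an NFA accepting state): {q0}, {q0,q2,q4,q5}, {q0,q1,q3}, {q0,q1,q2,q3,q4,q5}, {q0,q2,q3,q4,q5}.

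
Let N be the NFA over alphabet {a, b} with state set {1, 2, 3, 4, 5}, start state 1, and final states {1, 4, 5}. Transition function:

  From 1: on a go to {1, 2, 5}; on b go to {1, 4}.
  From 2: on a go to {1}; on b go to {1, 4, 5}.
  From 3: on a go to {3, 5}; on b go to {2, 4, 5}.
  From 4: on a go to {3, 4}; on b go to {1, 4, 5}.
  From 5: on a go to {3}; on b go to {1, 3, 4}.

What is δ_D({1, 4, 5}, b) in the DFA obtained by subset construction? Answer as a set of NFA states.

{1, 3, 4, 5}

δ(1,b) = {1, 4}; δ(4,b) = {1, 4, 5}; δ(5,b) = {1, 3, 4}.
Union: {1, 3, 4, 5}.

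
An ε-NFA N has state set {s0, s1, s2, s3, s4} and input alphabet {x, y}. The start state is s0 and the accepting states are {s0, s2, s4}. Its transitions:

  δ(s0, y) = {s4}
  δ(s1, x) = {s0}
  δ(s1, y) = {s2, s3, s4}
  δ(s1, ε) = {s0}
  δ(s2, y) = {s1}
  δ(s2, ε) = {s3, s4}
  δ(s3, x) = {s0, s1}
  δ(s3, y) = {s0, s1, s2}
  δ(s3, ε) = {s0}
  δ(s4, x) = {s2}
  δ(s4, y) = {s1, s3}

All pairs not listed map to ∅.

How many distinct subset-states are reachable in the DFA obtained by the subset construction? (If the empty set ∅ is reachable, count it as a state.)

7

Start state of the DFA: {s0} (ε-closure of the NFA start).
{s0} --x--> ∅  [new]
{s0} --y--> {s4}  [new]
∅ --x--> ∅  [seen]
∅ --y--> ∅  [seen]
{s4} --x--> {s0, s2, s3, s4}  [new]
{s4} --y--> {s0, s1, s3}  [new]
{s0, s2, s3, s4} --x--> {s0, s1, s2, s3, s4}  [new]
{s0, s2, s3, s4} --y--> {s0, s1, s2, s3, s4}  [seen]
{s0, s1, s3} --x--> {s0, s1}  [new]
{s0, s1, s3} --y--> {s0, s1, s2, s3, s4}  [seen]
{s0, s1, s2, s3, s4} --x--> {s0, s1, s2, s3, s4}  [seen]
{s0, s1, s2, s3, s4} --y--> {s0, s1, s2, s3, s4}  [seen]
{s0, s1} --x--> {s0}  [seen]
{s0, s1} --y--> {s0, s2, s3, s4}  [seen]
Reachable DFA states: {s0}, ∅, {s4}, {s0, s2, s3, s4}, {s0, s1, s3}, {s0, s1, s2, s3, s4}, {s0, s1}.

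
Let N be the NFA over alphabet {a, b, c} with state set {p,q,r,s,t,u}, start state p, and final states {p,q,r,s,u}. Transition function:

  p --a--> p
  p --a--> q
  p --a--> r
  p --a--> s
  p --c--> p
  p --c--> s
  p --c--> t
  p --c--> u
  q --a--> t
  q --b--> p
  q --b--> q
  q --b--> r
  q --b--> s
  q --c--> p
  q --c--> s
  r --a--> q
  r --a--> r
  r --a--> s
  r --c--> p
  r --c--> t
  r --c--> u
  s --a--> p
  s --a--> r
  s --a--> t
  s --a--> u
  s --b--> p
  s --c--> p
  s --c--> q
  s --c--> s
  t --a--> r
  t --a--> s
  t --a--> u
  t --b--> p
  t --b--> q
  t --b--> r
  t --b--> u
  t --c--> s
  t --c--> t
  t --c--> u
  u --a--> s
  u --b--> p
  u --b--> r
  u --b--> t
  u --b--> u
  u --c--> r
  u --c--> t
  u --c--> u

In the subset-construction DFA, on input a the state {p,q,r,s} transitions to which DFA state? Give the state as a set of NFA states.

δ(p,a) = {p,q,r,s}; δ(q,a) = {t}; δ(r,a) = {q,r,s}; δ(s,a) = {p,r,t,u}.
Union: {p,q,r,s,t,u}.

{p,q,r,s,t,u}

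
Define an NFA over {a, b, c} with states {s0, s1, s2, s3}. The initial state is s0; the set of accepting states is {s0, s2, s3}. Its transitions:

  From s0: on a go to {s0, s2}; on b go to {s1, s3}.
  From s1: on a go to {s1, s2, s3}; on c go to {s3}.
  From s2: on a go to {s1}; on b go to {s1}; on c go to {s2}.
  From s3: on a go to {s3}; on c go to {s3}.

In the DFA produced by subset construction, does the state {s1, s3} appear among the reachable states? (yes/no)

Start state of the DFA: {s0}.
{s0} --a--> {s0, s2}  [new]
{s0} --b--> {s1, s3}  [new]
{s0} --c--> ∅  [new]
{s0, s2} --a--> {s0, s1, s2}  [new]
{s0, s2} --b--> {s1, s3}  [seen]
{s0, s2} --c--> {s2}  [new]
{s1, s3} --a--> {s1, s2, s3}  [new]
{s1, s3} --b--> ∅  [seen]
{s1, s3} --c--> {s3}  [new]
∅ --a--> ∅  [seen]
∅ --b--> ∅  [seen]
∅ --c--> ∅  [seen]
{s0, s1, s2} --a--> {s0, s1, s2, s3}  [new]
{s0, s1, s2} --b--> {s1, s3}  [seen]
{s0, s1, s2} --c--> {s2, s3}  [new]
{s2} --a--> {s1}  [new]
{s2} --b--> {s1}  [seen]
{s2} --c--> {s2}  [seen]
{s1, s2, s3} --a--> {s1, s2, s3}  [seen]
{s1, s2, s3} --b--> {s1}  [seen]
{s1, s2, s3} --c--> {s2, s3}  [seen]
{s3} --a--> {s3}  [seen]
{s3} --b--> ∅  [seen]
{s3} --c--> {s3}  [seen]
{s0, s1, s2, s3} --a--> {s0, s1, s2, s3}  [seen]
{s0, s1, s2, s3} --b--> {s1, s3}  [seen]
{s0, s1, s2, s3} --c--> {s2, s3}  [seen]
{s2, s3} --a--> {s1, s3}  [seen]
{s2, s3} --b--> {s1}  [seen]
{s2, s3} --c--> {s2, s3}  [seen]
{s1} --a--> {s1, s2, s3}  [seen]
{s1} --b--> ∅  [seen]
{s1} --c--> {s3}  [seen]
Reachable DFA states: {s0}, {s0, s2}, {s1, s3}, ∅, {s0, s1, s2}, {s2}, {s1, s2, s3}, {s3}, {s0, s1, s2, s3}, {s2, s3}, {s1}.
{s1, s3} is among them.

yes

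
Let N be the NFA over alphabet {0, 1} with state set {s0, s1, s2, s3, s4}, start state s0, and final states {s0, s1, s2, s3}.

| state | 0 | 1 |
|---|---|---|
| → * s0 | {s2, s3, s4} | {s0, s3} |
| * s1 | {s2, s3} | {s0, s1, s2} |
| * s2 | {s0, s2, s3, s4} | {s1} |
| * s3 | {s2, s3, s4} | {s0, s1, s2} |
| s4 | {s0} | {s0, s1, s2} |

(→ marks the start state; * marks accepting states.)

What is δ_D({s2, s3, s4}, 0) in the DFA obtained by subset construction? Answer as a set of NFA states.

{s0, s2, s3, s4}

δ(s2,0) = {s0, s2, s3, s4}; δ(s3,0) = {s2, s3, s4}; δ(s4,0) = {s0}.
Union: {s0, s2, s3, s4}.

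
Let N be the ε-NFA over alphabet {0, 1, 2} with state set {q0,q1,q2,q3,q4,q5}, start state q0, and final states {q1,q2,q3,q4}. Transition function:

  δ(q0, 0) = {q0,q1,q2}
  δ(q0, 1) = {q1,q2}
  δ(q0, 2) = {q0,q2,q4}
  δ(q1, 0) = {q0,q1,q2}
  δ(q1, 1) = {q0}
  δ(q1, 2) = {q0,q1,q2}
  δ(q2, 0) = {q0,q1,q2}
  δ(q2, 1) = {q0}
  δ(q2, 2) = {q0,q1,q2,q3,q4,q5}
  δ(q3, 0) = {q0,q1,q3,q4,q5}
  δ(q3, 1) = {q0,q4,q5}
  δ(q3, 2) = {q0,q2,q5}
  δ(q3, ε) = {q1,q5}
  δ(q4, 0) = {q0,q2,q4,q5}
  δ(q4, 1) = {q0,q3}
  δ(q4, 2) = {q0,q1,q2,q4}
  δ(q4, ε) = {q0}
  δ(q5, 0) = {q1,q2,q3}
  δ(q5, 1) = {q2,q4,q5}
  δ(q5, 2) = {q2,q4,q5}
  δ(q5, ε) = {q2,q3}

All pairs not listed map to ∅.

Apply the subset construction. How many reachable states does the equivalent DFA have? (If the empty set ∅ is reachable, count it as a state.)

Start state of the DFA: {q0} (ε-closure of the NFA start).
{q0} --0--> {q0,q1,q2}  [new]
{q0} --1--> {q1,q2}  [new]
{q0} --2--> {q0,q2,q4}  [new]
{q0,q1,q2} --0--> {q0,q1,q2}  [seen]
{q0,q1,q2} --1--> {q0,q1,q2}  [seen]
{q0,q1,q2} --2--> {q0,q1,q2,q3,q4,q5}  [new]
{q1,q2} --0--> {q0,q1,q2}  [seen]
{q1,q2} --1--> {q0}  [seen]
{q1,q2} --2--> {q0,q1,q2,q3,q4,q5}  [seen]
{q0,q2,q4} --0--> {q0,q1,q2,q3,q4,q5}  [seen]
{q0,q2,q4} --1--> {q0,q1,q2,q3,q5}  [new]
{q0,q2,q4} --2--> {q0,q1,q2,q3,q4,q5}  [seen]
{q0,q1,q2,q3,q4,q5} --0--> {q0,q1,q2,q3,q4,q5}  [seen]
{q0,q1,q2,q3,q4,q5} --1--> {q0,q1,q2,q3,q4,q5}  [seen]
{q0,q1,q2,q3,q4,q5} --2--> {q0,q1,q2,q3,q4,q5}  [seen]
{q0,q1,q2,q3,q5} --0--> {q0,q1,q2,q3,q4,q5}  [seen]
{q0,q1,q2,q3,q5} --1--> {q0,q1,q2,q3,q4,q5}  [seen]
{q0,q1,q2,q3,q5} --2--> {q0,q1,q2,q3,q4,q5}  [seen]
Reachable DFA states: {q0}, {q0,q1,q2}, {q1,q2}, {q0,q2,q4}, {q0,q1,q2,q3,q4,q5}, {q0,q1,q2,q3,q5}.

6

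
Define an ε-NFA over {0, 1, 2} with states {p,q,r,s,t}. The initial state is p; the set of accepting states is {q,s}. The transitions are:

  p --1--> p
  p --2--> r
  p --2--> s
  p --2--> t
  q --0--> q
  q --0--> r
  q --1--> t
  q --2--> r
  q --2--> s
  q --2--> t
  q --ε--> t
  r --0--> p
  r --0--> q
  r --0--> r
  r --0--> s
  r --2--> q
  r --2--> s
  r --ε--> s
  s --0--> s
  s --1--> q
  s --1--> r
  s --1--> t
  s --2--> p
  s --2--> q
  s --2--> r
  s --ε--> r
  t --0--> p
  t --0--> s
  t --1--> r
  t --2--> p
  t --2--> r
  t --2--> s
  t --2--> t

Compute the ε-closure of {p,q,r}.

Begin with {p,q,r}.
q →ε {t}; add t.
r →ε {s}; add s.
ε-closure = {p,q,r,s,t}.

{p,q,r,s,t}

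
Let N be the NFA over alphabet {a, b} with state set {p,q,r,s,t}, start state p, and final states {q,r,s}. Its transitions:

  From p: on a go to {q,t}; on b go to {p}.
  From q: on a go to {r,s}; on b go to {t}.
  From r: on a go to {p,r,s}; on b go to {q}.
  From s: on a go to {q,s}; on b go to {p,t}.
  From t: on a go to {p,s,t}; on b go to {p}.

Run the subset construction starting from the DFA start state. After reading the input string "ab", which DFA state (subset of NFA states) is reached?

Start: {p}.
δ(p,a) = {q,t}.
Union: {q,t}.
After a: {q,t}.
δ(q,b) = {t}; δ(t,b) = {p}.
Union: {p,t}.
After b: {p,t}.

{p,t}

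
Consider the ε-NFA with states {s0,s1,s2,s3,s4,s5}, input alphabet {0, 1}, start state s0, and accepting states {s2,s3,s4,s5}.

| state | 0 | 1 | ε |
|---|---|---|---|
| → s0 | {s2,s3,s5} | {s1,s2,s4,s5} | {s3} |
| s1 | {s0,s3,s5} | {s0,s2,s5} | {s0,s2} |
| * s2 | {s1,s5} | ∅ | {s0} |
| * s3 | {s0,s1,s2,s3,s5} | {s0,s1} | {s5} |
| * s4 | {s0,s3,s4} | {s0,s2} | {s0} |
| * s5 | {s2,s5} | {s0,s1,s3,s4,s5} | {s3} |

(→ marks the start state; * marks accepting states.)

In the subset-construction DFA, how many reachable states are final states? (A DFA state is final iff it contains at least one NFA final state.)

3

Start state of the DFA: {s0,s3,s5} (ε-closure of the NFA start).
{s0,s3,s5} --0--> {s0,s1,s2,s3,s5}  [new]
{s0,s3,s5} --1--> {s0,s1,s2,s3,s4,s5}  [new]
{s0,s1,s2,s3,s5} --0--> {s0,s1,s2,s3,s5}  [seen]
{s0,s1,s2,s3,s5} --1--> {s0,s1,s2,s3,s4,s5}  [seen]
{s0,s1,s2,s3,s4,s5} --0--> {s0,s1,s2,s3,s4,s5}  [seen]
{s0,s1,s2,s3,s4,s5} --1--> {s0,s1,s2,s3,s4,s5}  [seen]
Reachable DFA states: {s0,s3,s5}, {s0,s1,s2,s3,s5}, {s0,s1,s2,s3,s4,s5}.
Accepting DFA states (contain an NFA accepting state): {s0,s3,s5}, {s0,s1,s2,s3,s5}, {s0,s1,s2,s3,s4,s5}.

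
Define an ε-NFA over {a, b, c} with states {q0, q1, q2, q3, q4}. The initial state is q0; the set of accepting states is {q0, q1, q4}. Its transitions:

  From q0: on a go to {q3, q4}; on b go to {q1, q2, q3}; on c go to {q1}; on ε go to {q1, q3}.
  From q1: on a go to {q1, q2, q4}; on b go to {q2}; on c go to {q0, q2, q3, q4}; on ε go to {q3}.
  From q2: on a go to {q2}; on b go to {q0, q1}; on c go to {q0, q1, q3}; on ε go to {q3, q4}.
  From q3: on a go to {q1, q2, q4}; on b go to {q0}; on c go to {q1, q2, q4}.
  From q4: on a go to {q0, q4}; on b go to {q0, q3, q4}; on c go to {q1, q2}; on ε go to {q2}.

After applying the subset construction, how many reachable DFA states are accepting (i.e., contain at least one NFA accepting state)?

3

Start state of the DFA: {q0, q1, q3} (ε-closure of the NFA start).
{q0, q1, q3} --a--> {q1, q2, q3, q4}  [new]
{q0, q1, q3} --b--> {q0, q1, q2, q3, q4}  [new]
{q0, q1, q3} --c--> {q0, q1, q2, q3, q4}  [seen]
{q1, q2, q3, q4} --a--> {q0, q1, q2, q3, q4}  [seen]
{q1, q2, q3, q4} --b--> {q0, q1, q2, q3, q4}  [seen]
{q1, q2, q3, q4} --c--> {q0, q1, q2, q3, q4}  [seen]
{q0, q1, q2, q3, q4} --a--> {q0, q1, q2, q3, q4}  [seen]
{q0, q1, q2, q3, q4} --b--> {q0, q1, q2, q3, q4}  [seen]
{q0, q1, q2, q3, q4} --c--> {q0, q1, q2, q3, q4}  [seen]
Reachable DFA states: {q0, q1, q3}, {q1, q2, q3, q4}, {q0, q1, q2, q3, q4}.
Accepting DFA states (contain an NFA accepting state): {q0, q1, q3}, {q1, q2, q3, q4}, {q0, q1, q2, q3, q4}.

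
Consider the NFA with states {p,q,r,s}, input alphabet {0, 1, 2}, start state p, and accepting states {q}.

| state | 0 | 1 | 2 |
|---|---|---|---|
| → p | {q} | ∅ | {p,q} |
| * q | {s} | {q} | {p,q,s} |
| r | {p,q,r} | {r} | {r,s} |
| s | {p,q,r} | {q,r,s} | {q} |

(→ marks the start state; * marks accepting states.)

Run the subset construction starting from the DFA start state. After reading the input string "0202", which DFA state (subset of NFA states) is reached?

Start: {p}.
δ(p,0) = {q}.
Union: {q}.
After 0: {q}.
δ(q,2) = {p,q,s}.
Union: {p,q,s}.
After 2: {p,q,s}.
δ(p,0) = {q}; δ(q,0) = {s}; δ(s,0) = {p,q,r}.
Union: {p,q,r,s}.
After 0: {p,q,r,s}.
δ(p,2) = {p,q}; δ(q,2) = {p,q,s}; δ(r,2) = {r,s}; δ(s,2) = {q}.
Union: {p,q,r,s}.
After 2: {p,q,r,s}.

{p,q,r,s}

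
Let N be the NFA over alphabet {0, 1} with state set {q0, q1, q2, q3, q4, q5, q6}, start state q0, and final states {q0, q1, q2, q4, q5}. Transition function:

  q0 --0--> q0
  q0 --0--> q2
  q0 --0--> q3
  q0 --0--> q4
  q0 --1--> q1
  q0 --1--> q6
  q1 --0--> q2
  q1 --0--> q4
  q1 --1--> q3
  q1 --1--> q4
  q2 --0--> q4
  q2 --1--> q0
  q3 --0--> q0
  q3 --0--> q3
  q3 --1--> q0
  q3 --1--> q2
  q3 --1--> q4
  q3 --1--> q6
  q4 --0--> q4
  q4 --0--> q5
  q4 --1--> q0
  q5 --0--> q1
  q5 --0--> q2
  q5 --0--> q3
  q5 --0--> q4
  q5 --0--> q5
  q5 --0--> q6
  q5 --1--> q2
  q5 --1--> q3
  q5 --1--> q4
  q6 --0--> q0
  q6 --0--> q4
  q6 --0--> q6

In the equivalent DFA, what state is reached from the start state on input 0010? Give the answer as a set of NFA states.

Start: {q0}.
δ(q0,0) = {q0, q2, q3, q4}.
Union: {q0, q2, q3, q4}.
After 0: {q0, q2, q3, q4}.
δ(q0,0) = {q0, q2, q3, q4}; δ(q2,0) = {q4}; δ(q3,0) = {q0, q3}; δ(q4,0) = {q4, q5}.
Union: {q0, q2, q3, q4, q5}.
After 0: {q0, q2, q3, q4, q5}.
δ(q0,1) = {q1, q6}; δ(q2,1) = {q0}; δ(q3,1) = {q0, q2, q4, q6}; δ(q4,1) = {q0}; δ(q5,1) = {q2, q3, q4}.
Union: {q0, q1, q2, q3, q4, q6}.
After 1: {q0, q1, q2, q3, q4, q6}.
δ(q0,0) = {q0, q2, q3, q4}; δ(q1,0) = {q2, q4}; δ(q2,0) = {q4}; δ(q3,0) = {q0, q3}; δ(q4,0) = {q4, q5}; δ(q6,0) = {q0, q4, q6}.
Union: {q0, q2, q3, q4, q5, q6}.
After 0: {q0, q2, q3, q4, q5, q6}.

{q0, q2, q3, q4, q5, q6}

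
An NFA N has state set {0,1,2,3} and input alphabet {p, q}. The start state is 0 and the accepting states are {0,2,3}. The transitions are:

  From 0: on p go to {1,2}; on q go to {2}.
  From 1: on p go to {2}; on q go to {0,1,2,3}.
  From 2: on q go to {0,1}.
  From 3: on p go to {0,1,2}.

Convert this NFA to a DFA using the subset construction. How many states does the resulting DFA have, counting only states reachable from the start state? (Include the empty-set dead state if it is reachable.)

Start state of the DFA: {0}.
{0} --p--> {1,2}  [new]
{0} --q--> {2}  [new]
{1,2} --p--> {2}  [seen]
{1,2} --q--> {0,1,2,3}  [new]
{2} --p--> ∅  [new]
{2} --q--> {0,1}  [new]
{0,1,2,3} --p--> {0,1,2}  [new]
{0,1,2,3} --q--> {0,1,2,3}  [seen]
∅ --p--> ∅  [seen]
∅ --q--> ∅  [seen]
{0,1} --p--> {1,2}  [seen]
{0,1} --q--> {0,1,2,3}  [seen]
{0,1,2} --p--> {1,2}  [seen]
{0,1,2} --q--> {0,1,2,3}  [seen]
Reachable DFA states: {0}, {1,2}, {2}, {0,1,2,3}, ∅, {0,1}, {0,1,2}.

7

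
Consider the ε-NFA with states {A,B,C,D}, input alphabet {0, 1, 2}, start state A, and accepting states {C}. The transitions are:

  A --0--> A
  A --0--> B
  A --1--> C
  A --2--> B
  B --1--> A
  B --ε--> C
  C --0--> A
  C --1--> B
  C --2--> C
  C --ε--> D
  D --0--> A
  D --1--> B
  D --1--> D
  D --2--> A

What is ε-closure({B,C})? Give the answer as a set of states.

Begin with {B,C}.
C →ε {D}; add D.
ε-closure = {B,C,D}.

{B,C,D}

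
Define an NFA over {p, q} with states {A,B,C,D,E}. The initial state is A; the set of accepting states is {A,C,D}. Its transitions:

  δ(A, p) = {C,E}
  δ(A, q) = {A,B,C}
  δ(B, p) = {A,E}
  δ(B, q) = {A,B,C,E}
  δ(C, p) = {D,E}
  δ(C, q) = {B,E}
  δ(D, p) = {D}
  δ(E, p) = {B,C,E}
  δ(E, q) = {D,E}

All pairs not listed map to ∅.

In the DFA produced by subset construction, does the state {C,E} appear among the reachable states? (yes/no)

yes

Start state of the DFA: {A}.
{A} --p--> {C,E}  [new]
{A} --q--> {A,B,C}  [new]
{C,E} --p--> {B,C,D,E}  [new]
{C,E} --q--> {B,D,E}  [new]
{A,B,C} --p--> {A,C,D,E}  [new]
{A,B,C} --q--> {A,B,C,E}  [new]
{B,C,D,E} --p--> {A,B,C,D,E}  [new]
{B,C,D,E} --q--> {A,B,C,D,E}  [seen]
{B,D,E} --p--> {A,B,C,D,E}  [seen]
{B,D,E} --q--> {A,B,C,D,E}  [seen]
{A,C,D,E} --p--> {B,C,D,E}  [seen]
{A,C,D,E} --q--> {A,B,C,D,E}  [seen]
{A,B,C,E} --p--> {A,B,C,D,E}  [seen]
{A,B,C,E} --q--> {A,B,C,D,E}  [seen]
{A,B,C,D,E} --p--> {A,B,C,D,E}  [seen]
{A,B,C,D,E} --q--> {A,B,C,D,E}  [seen]
Reachable DFA states: {A}, {C,E}, {A,B,C}, {B,C,D,E}, {B,D,E}, {A,C,D,E}, {A,B,C,E}, {A,B,C,D,E}.
{C,E} is among them.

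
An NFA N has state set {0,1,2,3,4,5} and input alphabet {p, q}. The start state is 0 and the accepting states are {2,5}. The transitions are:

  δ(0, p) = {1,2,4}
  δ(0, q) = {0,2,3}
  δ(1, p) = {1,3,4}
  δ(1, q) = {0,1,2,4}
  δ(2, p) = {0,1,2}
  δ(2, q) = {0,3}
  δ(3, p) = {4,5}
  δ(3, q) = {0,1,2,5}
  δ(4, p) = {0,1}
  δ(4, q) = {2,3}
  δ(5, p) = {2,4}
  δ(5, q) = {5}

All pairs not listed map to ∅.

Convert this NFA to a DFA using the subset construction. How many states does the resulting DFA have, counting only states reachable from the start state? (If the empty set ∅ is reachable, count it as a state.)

7

Start state of the DFA: {0}.
{0} --p--> {1,2,4}  [new]
{0} --q--> {0,2,3}  [new]
{1,2,4} --p--> {0,1,2,3,4}  [new]
{1,2,4} --q--> {0,1,2,3,4}  [seen]
{0,2,3} --p--> {0,1,2,4,5}  [new]
{0,2,3} --q--> {0,1,2,3,5}  [new]
{0,1,2,3,4} --p--> {0,1,2,3,4,5}  [new]
{0,1,2,3,4} --q--> {0,1,2,3,4,5}  [seen]
{0,1,2,4,5} --p--> {0,1,2,3,4}  [seen]
{0,1,2,4,5} --q--> {0,1,2,3,4,5}  [seen]
{0,1,2,3,5} --p--> {0,1,2,3,4,5}  [seen]
{0,1,2,3,5} --q--> {0,1,2,3,4,5}  [seen]
{0,1,2,3,4,5} --p--> {0,1,2,3,4,5}  [seen]
{0,1,2,3,4,5} --q--> {0,1,2,3,4,5}  [seen]
Reachable DFA states: {0}, {1,2,4}, {0,2,3}, {0,1,2,3,4}, {0,1,2,4,5}, {0,1,2,3,5}, {0,1,2,3,4,5}.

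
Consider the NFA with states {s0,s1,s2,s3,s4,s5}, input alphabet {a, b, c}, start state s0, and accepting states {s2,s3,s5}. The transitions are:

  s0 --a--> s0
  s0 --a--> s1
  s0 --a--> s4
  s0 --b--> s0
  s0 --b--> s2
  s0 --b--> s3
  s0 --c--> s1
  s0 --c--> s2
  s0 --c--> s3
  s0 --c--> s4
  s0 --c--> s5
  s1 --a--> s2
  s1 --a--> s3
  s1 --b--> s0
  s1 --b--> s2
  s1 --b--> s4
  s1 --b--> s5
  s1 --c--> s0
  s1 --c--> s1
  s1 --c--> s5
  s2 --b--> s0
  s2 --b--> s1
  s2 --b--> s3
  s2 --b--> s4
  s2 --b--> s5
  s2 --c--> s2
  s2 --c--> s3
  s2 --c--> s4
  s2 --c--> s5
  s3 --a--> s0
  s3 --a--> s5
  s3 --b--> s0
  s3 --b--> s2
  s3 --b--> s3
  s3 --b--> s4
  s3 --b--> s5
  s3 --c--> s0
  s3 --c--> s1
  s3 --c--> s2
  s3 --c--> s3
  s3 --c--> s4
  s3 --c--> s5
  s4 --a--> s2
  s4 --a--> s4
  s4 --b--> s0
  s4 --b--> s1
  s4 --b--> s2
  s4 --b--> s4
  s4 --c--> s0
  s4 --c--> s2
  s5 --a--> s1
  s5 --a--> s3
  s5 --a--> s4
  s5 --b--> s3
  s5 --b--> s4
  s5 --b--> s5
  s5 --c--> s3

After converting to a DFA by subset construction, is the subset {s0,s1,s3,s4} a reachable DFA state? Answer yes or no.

no

Start state of the DFA: {s0}.
{s0} --a--> {s0,s1,s4}  [new]
{s0} --b--> {s0,s2,s3}  [new]
{s0} --c--> {s1,s2,s3,s4,s5}  [new]
{s0,s1,s4} --a--> {s0,s1,s2,s3,s4}  [new]
{s0,s1,s4} --b--> {s0,s1,s2,s3,s4,s5}  [new]
{s0,s1,s4} --c--> {s0,s1,s2,s3,s4,s5}  [seen]
{s0,s2,s3} --a--> {s0,s1,s4,s5}  [new]
{s0,s2,s3} --b--> {s0,s1,s2,s3,s4,s5}  [seen]
{s0,s2,s3} --c--> {s0,s1,s2,s3,s4,s5}  [seen]
{s1,s2,s3,s4,s5} --a--> {s0,s1,s2,s3,s4,s5}  [seen]
{s1,s2,s3,s4,s5} --b--> {s0,s1,s2,s3,s4,s5}  [seen]
{s1,s2,s3,s4,s5} --c--> {s0,s1,s2,s3,s4,s5}  [seen]
{s0,s1,s2,s3,s4} --a--> {s0,s1,s2,s3,s4,s5}  [seen]
{s0,s1,s2,s3,s4} --b--> {s0,s1,s2,s3,s4,s5}  [seen]
{s0,s1,s2,s3,s4} --c--> {s0,s1,s2,s3,s4,s5}  [seen]
{s0,s1,s2,s3,s4,s5} --a--> {s0,s1,s2,s3,s4,s5}  [seen]
{s0,s1,s2,s3,s4,s5} --b--> {s0,s1,s2,s3,s4,s5}  [seen]
{s0,s1,s2,s3,s4,s5} --c--> {s0,s1,s2,s3,s4,s5}  [seen]
{s0,s1,s4,s5} --a--> {s0,s1,s2,s3,s4}  [seen]
{s0,s1,s4,s5} --b--> {s0,s1,s2,s3,s4,s5}  [seen]
{s0,s1,s4,s5} --c--> {s0,s1,s2,s3,s4,s5}  [seen]
Reachable DFA states: {s0}, {s0,s1,s4}, {s0,s2,s3}, {s1,s2,s3,s4,s5}, {s0,s1,s2,s3,s4}, {s0,s1,s2,s3,s4,s5}, {s0,s1,s4,s5}.
{s0,s1,s3,s4} is not among them.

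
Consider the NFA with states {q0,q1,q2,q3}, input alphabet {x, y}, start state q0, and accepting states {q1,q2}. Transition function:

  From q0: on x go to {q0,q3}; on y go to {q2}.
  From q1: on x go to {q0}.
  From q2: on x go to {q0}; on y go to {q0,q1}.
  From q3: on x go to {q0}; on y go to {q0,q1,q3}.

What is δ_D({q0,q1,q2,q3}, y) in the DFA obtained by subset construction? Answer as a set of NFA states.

{q0,q1,q2,q3}

δ(q0,y) = {q2}; δ(q1,y) = ∅; δ(q2,y) = {q0,q1}; δ(q3,y) = {q0,q1,q3}.
Union: {q0,q1,q2,q3}.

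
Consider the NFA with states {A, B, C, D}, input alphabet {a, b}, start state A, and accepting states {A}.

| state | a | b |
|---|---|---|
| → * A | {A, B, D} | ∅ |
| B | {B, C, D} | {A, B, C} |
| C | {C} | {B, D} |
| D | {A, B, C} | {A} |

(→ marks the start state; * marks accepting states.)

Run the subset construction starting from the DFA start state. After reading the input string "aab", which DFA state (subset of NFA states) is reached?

{A, B, C, D}

Start: {A}.
δ(A,a) = {A, B, D}.
Union: {A, B, D}.
After a: {A, B, D}.
δ(A,a) = {A, B, D}; δ(B,a) = {B, C, D}; δ(D,a) = {A, B, C}.
Union: {A, B, C, D}.
After a: {A, B, C, D}.
δ(A,b) = ∅; δ(B,b) = {A, B, C}; δ(C,b) = {B, D}; δ(D,b) = {A}.
Union: {A, B, C, D}.
After b: {A, B, C, D}.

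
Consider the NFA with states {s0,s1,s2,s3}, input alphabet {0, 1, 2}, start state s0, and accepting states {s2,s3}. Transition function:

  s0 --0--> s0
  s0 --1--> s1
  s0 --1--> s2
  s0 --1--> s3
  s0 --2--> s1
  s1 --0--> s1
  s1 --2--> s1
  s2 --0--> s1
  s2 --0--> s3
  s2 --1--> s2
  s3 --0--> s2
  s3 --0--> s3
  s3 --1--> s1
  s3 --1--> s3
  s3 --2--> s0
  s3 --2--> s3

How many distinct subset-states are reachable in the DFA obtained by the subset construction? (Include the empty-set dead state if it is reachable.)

Start state of the DFA: {s0}.
{s0} --0--> {s0}  [seen]
{s0} --1--> {s1,s2,s3}  [new]
{s0} --2--> {s1}  [new]
{s1,s2,s3} --0--> {s1,s2,s3}  [seen]
{s1,s2,s3} --1--> {s1,s2,s3}  [seen]
{s1,s2,s3} --2--> {s0,s1,s3}  [new]
{s1} --0--> {s1}  [seen]
{s1} --1--> ∅  [new]
{s1} --2--> {s1}  [seen]
{s0,s1,s3} --0--> {s0,s1,s2,s3}  [new]
{s0,s1,s3} --1--> {s1,s2,s3}  [seen]
{s0,s1,s3} --2--> {s0,s1,s3}  [seen]
∅ --0--> ∅  [seen]
∅ --1--> ∅  [seen]
∅ --2--> ∅  [seen]
{s0,s1,s2,s3} --0--> {s0,s1,s2,s3}  [seen]
{s0,s1,s2,s3} --1--> {s1,s2,s3}  [seen]
{s0,s1,s2,s3} --2--> {s0,s1,s3}  [seen]
Reachable DFA states: {s0}, {s1,s2,s3}, {s1}, {s0,s1,s3}, ∅, {s0,s1,s2,s3}.

6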